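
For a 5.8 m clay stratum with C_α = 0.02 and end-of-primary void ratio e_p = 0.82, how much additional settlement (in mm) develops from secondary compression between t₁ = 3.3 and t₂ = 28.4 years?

Secondary compression: S_s = C_α·H/(1+e_p)·log₁₀(t₂/t₁)
S_s = 0.02×5.8/(1+0.82)×log₁₀(28.4/3.3)
    = 0.06374 × 0.9348 = 0.05958 m

S_s ≈ 59.6 mm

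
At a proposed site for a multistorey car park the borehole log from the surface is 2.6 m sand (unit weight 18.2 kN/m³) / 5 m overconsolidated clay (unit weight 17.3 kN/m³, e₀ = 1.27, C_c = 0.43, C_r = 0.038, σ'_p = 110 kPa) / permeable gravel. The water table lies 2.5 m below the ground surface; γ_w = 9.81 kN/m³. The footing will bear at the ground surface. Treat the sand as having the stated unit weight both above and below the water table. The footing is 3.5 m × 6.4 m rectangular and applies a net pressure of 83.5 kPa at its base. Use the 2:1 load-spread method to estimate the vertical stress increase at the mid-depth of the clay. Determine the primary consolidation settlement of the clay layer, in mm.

Mid-depth of clay below the ground surface: z = 2.6 + 5/2 = 5.1 m.
Total vertical stress at mid-clay: σ_v = 18.2×2.6 + 17.3×2.5 = 90.57 kPa.
Pore pressure: u = 9.81×(5.1 − 2.5) = 25.506 kPa.
Initial effective stress: σ'_0 = σ_v − u = 90.57 − 25.506 = 65.064 kPa.
Stress increase at mid-clay by the 2:1 spreading method:
Δσ = qBL/((B+z)(L+z)) = 83.5×3.5×6.4/((3.5+5.1)(6.4+5.1)) = 18.912 kPa
Final effective stress: σ'_f = 65.064 + 18.912 = 83.976 kPa.
σ'_f = 83.976 ≤ σ'_p = 110 kPa, so the clay remains overconsolidated and only the recompression index applies:
S_c = C_r·H/(1+e₀)·log₁₀(σ'_f/σ'_0) = 0.038×5/2.27×log₁₀(83.976/65.064)
    = 0.083699 × 0.11081 = 0.009275 m

S_c ≈ 9.27 mm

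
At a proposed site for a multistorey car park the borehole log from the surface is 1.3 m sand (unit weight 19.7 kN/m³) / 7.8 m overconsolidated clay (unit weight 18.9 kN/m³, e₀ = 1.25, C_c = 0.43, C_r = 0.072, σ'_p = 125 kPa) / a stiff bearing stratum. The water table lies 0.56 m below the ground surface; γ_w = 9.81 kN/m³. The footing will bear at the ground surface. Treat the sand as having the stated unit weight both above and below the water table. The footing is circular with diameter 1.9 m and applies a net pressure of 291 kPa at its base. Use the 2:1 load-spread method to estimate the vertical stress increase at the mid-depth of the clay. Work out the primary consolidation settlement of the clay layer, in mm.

Mid-depth of clay below the ground surface: z = 1.3 + 7.8/2 = 5.2 m.
Total vertical stress at mid-clay: σ_v = 19.7×1.3 + 18.9×3.9 = 99.32 kPa.
Pore pressure: u = 9.81×(5.2 − 0.56) = 45.518 kPa.
Initial effective stress: σ'_0 = σ_v − u = 99.32 − 45.518 = 53.802 kPa.
Stress increase at mid-clay by the 2:1 spreading method:
Δσ ≈ qD²/(D+z)² = 291×1.9²/(1.9+5.2)² = 20.839 kPa
Final effective stress: σ'_f = 53.802 + 20.839 = 74.641 kPa.
σ'_f = 74.641 ≤ σ'_p = 125 kPa, so the clay remains overconsolidated and only the recompression index applies:
S_c = C_r·H/(1+e₀)·log₁₀(σ'_f/σ'_0) = 0.072×7.8/2.25×log₁₀(74.641/53.802)
    = 0.2496 × 0.14218 = 0.03549 m

S_c ≈ 35.5 mm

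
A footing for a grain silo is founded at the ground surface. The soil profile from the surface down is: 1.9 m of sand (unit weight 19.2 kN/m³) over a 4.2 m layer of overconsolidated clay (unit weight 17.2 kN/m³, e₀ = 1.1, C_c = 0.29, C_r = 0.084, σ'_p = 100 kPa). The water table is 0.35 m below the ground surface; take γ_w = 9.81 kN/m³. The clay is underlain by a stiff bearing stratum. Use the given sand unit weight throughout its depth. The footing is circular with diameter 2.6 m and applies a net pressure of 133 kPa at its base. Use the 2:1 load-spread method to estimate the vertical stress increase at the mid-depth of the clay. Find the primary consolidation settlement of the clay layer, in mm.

Mid-depth of clay below the ground surface: z = 1.9 + 4.2/2 = 4 m.
Total vertical stress at mid-clay: σ_v = 19.2×1.9 + 17.2×2.1 = 72.6 kPa.
Pore pressure: u = 9.81×(4 − 0.35) = 35.806 kPa.
Initial effective stress: σ'_0 = σ_v − u = 72.6 − 35.806 = 36.794 kPa.
Stress increase at mid-clay by the 2:1 spreading method:
Δσ ≈ qD²/(D+z)² = 133×2.6²/(2.6+4)² = 20.64 kPa
Final effective stress: σ'_f = 36.794 + 20.64 = 57.434 kPa.
σ'_f = 57.434 ≤ σ'_p = 100 kPa, so the clay remains overconsolidated and only the recompression index applies:
S_c = C_r·H/(1+e₀)·log₁₀(σ'_f/σ'_0) = 0.084×4.2/2.1×log₁₀(57.434/36.794)
    = 0.168 × 0.19339 = 0.03249 m

S_c ≈ 32.5 mm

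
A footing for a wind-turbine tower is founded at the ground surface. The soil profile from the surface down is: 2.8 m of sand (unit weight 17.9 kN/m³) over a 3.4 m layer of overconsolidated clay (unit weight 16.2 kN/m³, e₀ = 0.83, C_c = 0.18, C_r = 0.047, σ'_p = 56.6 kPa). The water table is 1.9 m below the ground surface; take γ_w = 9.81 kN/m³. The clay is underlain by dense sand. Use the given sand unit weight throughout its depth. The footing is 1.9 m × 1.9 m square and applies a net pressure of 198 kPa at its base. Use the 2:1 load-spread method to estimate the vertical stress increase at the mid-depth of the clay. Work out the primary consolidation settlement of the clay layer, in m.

S_c ≈ 0.0331 m

Mid-depth of clay below the ground surface: z = 2.8 + 3.4/2 = 4.5 m.
Total vertical stress at mid-clay: σ_v = 17.9×2.8 + 16.2×1.7 = 77.66 kPa.
Pore pressure: u = 9.81×(4.5 − 1.9) = 25.506 kPa.
Initial effective stress: σ'_0 = σ_v − u = 77.66 − 25.506 = 52.154 kPa.
Stress increase at mid-clay by the 2:1 spreading method:
Δσ = qBL/((B+z)(L+z)) = 198×1.9×1.9/((1.9+4.5)(1.9+4.5)) = 17.451 kPa
Final effective stress: σ'_f = 52.154 + 17.451 = 69.605 kPa.
σ'_f = 69.605 > σ'_p = 56.6 kPa, so the stress path crosses the preconsolidation pressure — recompression up to σ'_p, then virgin compression beyond:
S_c = H/(1+e₀)·[C_r·log₁₀(σ'_p/σ'_0) + C_c·log₁₀(σ'_f/σ'_p)]
    = 3.4/1.83 × [0.047×log₁₀(56.6/52.154) + 0.18×log₁₀(69.605/56.6)]
    = 1.8579 × [0.0016699 + 0.016168] = 0.03314 m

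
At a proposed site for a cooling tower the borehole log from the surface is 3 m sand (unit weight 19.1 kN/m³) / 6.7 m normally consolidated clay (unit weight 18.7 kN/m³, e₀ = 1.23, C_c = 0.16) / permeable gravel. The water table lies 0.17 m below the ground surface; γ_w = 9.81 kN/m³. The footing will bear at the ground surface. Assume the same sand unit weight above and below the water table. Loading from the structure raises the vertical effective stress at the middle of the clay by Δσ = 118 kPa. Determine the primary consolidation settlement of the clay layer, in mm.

S_c ≈ 229 mm

Mid-depth of clay below the ground surface: z = 3 + 6.7/2 = 6.35 m.
Total vertical stress at mid-clay: σ_v = 19.1×3 + 18.7×3.35 = 119.94 kPa.
Pore pressure: u = 9.81×(6.35 − 0.17) = 60.626 kPa.
Initial effective stress: σ'_0 = σ_v − u = 119.94 − 60.626 = 59.314 kPa.
Final effective stress: σ'_f = σ'_0 + Δσ = 59.314 + 118 = 177.31 kPa.
Normally consolidated clay, so the full stress increment lies on the virgin compression line:
S_c = C_c·H/(1+e₀)·log₁₀(σ'_f/σ'_0) = 0.16×6.7/(1+1.23)×log₁₀(177.31/59.314)
    = 0.48072 × 0.47558 = 0.2286 m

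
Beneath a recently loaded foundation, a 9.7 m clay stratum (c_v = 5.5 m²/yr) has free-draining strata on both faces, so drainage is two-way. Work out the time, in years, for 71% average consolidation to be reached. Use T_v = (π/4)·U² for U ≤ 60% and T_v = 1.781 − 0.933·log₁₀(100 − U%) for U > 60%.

t ≈ 1.78 years

Drainage path length: H_d = H/2 = 4.85 m (double drainage).
U > 60%: T_v = 1.781 − 0.933·log₁₀(100 − 71) = 0.41658.
t = T_v·H_d²/c_v = 0.41658×4.85²/5.5 = 1.782 years.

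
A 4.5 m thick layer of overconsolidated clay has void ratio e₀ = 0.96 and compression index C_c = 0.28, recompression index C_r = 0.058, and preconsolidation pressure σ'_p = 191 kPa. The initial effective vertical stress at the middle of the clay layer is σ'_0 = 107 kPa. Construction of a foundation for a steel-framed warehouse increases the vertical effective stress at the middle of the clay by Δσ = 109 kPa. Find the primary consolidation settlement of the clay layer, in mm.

S_c ≈ 67.9 mm

Final effective stress: σ'_f = 107 + 109 = 216 kPa.
σ'_f = 216 > σ'_p = 191 kPa, so the stress path crosses the preconsolidation pressure — recompression up to σ'_p, then virgin compression beyond:
S_c = H/(1+e₀)·[C_r·log₁₀(σ'_p/σ'_0) + C_c·log₁₀(σ'_f/σ'_p)]
    = 4.5/1.96 × [0.058×log₁₀(191/107) + 0.28×log₁₀(216/191)]
    = 2.2959 × [0.014596 + 0.014958] = 0.06785 m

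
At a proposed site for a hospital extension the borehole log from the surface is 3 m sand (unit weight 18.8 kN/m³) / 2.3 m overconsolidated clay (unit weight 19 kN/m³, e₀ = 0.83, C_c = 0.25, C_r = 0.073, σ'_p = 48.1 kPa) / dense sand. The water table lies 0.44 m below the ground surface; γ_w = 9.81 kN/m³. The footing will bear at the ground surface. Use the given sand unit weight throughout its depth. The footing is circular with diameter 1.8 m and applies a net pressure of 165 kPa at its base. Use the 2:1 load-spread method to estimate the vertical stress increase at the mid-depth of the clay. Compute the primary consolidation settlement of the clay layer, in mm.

Mid-depth of clay below the ground surface: z = 3 + 2.3/2 = 4.15 m.
Total vertical stress at mid-clay: σ_v = 18.8×3 + 19×1.15 = 78.25 kPa.
Pore pressure: u = 9.81×(4.15 − 0.44) = 36.395 kPa.
Initial effective stress: σ'_0 = σ_v − u = 78.25 − 36.395 = 41.855 kPa.
Stress increase at mid-clay by the 2:1 spreading method:
Δσ ≈ qD²/(D+z)² = 165×1.8²/(1.8+4.15)² = 15.101 kPa
Final effective stress: σ'_f = 41.855 + 15.101 = 56.956 kPa.
σ'_f = 56.956 > σ'_p = 48.1 kPa, so the stress path crosses the preconsolidation pressure — recompression up to σ'_p, then virgin compression beyond:
S_c = H/(1+e₀)·[C_r·log₁₀(σ'_p/σ'_0) + C_c·log₁₀(σ'_f/σ'_p)]
    = 2.3/1.83 × [0.073×log₁₀(48.1/41.855) + 0.25×log₁₀(56.956/48.1)]
    = 1.2568 × [0.004409 + 0.018349] = 0.0286 m

S_c ≈ 28.6 mm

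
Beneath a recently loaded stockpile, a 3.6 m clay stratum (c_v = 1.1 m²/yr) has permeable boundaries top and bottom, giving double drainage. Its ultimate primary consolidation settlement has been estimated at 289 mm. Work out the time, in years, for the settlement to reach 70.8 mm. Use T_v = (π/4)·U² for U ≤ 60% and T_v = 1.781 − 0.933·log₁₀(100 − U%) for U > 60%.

t ≈ 0.139 years

Drainage path length: H_d = H/2 = 1.8 m (double drainage).
U = S(t)/S_ult = 70.8/289 = 0.245.
U ≤ 60%: T_v = (π/4)·U² = (π/4)×0.24498² = 0.047137.
t = T_v·H_d²/c_v = 0.047137×1.8²/1.1 = 0.1388 years.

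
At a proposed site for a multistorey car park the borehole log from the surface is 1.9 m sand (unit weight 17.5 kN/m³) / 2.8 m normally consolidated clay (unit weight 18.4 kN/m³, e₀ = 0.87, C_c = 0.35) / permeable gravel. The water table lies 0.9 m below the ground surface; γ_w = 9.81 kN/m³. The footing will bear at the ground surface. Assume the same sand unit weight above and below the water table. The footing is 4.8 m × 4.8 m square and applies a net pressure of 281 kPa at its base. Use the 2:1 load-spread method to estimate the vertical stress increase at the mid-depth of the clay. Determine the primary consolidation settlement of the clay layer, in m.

S_c ≈ 0.303 m

Mid-depth of clay below the ground surface: z = 1.9 + 2.8/2 = 3.3 m.
Total vertical stress at mid-clay: σ_v = 17.5×1.9 + 18.4×1.4 = 59.01 kPa.
Pore pressure: u = 9.81×(3.3 − 0.9) = 23.544 kPa.
Initial effective stress: σ'_0 = σ_v − u = 59.01 − 23.544 = 35.466 kPa.
Stress increase at mid-clay by the 2:1 spreading method:
Δσ = qBL/((B+z)(L+z)) = 281×4.8×4.8/((4.8+3.3)(4.8+3.3)) = 98.678 kPa
Final effective stress: σ'_f = σ'_0 + Δσ = 35.466 + 98.678 = 134.14 kPa.
Normally consolidated clay, so the full stress increment lies on the virgin compression line:
S_c = C_c·H/(1+e₀)·log₁₀(σ'_f/σ'_0) = 0.35×2.8/(1+0.87)×log₁₀(134.14/35.466)
    = 0.52406 × 0.57775 = 0.3028 m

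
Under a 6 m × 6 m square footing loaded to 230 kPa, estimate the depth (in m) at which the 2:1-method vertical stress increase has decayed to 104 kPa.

2:1 spreading — at depth z the loaded area has grown by z in each plan dimension:
qB²/(B+z)² = Δσ_z ⇒ z = B(√(q/Δσ_z) − 1) = 6×(√(230/104) − 1) = 2.923 m

z ≈ 2.92 m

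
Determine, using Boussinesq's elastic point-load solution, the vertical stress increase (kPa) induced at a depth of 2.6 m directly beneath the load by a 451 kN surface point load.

Δσ_z ≈ 31.9 kPa

Boussinesq vertical stress below a point load on an elastic half-space:
Δσ_z = 3P/(2πz²) · [1 + (r/z)²]^(−5/2)
r/z = 0/2.6 = 0; [1+(r/z)²]^(−5/2) = 1.
Δσ_z = 3×451/(2π×2.6²) × 1 = 31.855 × 1 = 31.86 kPa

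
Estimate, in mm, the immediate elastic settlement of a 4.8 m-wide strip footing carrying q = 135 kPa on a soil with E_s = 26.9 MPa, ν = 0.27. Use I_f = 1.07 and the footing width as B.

Immediate (elastic) settlement: S_e = q·B·(1−ν²)/E_s · I_f.
E_s = 26.9 MPa = 26900 kPa.
S_e = 135 × 4.8 × (1 − 0.27²) / 26900 × 1.07
    = 135 × 4.8 × 0.9271 / 26900 × 1.07
    = 0.0239 m = 23.9 mm

S_e ≈ 23.9 mm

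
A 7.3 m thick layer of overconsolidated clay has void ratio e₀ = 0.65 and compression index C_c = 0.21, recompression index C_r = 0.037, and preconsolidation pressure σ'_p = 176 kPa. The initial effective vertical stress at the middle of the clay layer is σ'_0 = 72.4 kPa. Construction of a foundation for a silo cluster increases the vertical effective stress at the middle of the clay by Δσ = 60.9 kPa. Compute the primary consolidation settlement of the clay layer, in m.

Final effective stress: σ'_f = 72.4 + 60.9 = 133.3 kPa.
σ'_f = 133.3 ≤ σ'_p = 176 kPa, so the clay remains overconsolidated and only the recompression index applies:
S_c = C_r·H/(1+e₀)·log₁₀(σ'_f/σ'_0) = 0.037×7.3/1.65×log₁₀(133.3/72.4)
    = 0.1637 × 0.26509 = 0.04339 m

S_c ≈ 0.0434 m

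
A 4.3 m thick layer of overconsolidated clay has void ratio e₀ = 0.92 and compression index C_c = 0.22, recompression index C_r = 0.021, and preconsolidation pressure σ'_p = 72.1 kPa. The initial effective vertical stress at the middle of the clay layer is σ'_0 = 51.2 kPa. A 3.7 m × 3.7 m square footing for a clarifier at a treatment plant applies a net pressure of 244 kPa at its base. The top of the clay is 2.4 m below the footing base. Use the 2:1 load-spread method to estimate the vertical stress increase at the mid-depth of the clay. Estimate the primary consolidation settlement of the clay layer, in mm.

S_c ≈ 77.6 mm

Mid-depth of clay below the footing base: z = 2.4 + 4.3/2 = 4.55 m.
Stress increase at mid-clay by the 2:1 spreading method:
Δσ = qBL/((B+z)(L+z)) = 244×3.7×3.7/((3.7+4.55)(3.7+4.55)) = 49.078 kPa
Final effective stress: σ'_f = 51.2 + 49.078 = 100.28 kPa.
σ'_f = 100.28 > σ'_p = 72.1 kPa, so the stress path crosses the preconsolidation pressure — recompression up to σ'_p, then virgin compression beyond:
S_c = H/(1+e₀)·[C_r·log₁₀(σ'_p/σ'_0) + C_c·log₁₀(σ'_f/σ'_p)]
    = 4.3/1.92 × [0.021×log₁₀(72.1/51.2) + 0.22×log₁₀(100.28/72.1)]
    = 2.2396 × [0.003122 + 0.031521] = 0.07759 m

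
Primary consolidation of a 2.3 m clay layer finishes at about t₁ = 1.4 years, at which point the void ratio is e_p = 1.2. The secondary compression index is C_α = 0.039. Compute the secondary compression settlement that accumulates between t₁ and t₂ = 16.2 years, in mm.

Secondary compression: S_s = C_α·H/(1+e_p)·log₁₀(t₂/t₁)
S_s = 0.039×2.3/(1+1.2)×log₁₀(16.2/1.4)
    = 0.04077 × 1.063 = 0.04336 m

S_s ≈ 43.4 mm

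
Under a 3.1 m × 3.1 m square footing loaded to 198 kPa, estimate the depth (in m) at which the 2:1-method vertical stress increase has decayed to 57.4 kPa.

2:1 spreading — at depth z the loaded area has grown by z in each plan dimension:
qB²/(B+z)² = Δσ_z ⇒ z = B(√(q/Δσ_z) − 1) = 3.1×(√(198/57.4) − 1) = 2.658 m

z ≈ 2.66 m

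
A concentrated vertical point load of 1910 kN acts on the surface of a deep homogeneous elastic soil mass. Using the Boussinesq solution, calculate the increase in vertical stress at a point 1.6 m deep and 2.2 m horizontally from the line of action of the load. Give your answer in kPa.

Boussinesq vertical stress below a point load on an elastic half-space:
Δσ_z = 3P/(2πz²) · [1 + (r/z)²]^(−5/2)
r/z = 2.2/1.6 = 1.375; [1+(r/z)²]^(−5/2) = 0.070392.
Δσ_z = 3×1910/(2π×1.6²) × 0.070392 = 356.23 × 0.070392 = 25.08 kPa

Δσ_z ≈ 25.1 kPa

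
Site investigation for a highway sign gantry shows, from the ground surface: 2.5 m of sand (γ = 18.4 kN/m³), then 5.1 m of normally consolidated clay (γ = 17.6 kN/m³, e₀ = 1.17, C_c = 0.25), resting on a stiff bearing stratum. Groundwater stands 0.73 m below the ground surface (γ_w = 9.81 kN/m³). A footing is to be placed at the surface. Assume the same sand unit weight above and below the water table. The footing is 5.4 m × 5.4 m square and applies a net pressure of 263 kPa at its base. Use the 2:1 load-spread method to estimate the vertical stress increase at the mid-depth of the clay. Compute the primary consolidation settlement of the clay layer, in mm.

Mid-depth of clay below the ground surface: z = 2.5 + 5.1/2 = 5.05 m.
Total vertical stress at mid-clay: σ_v = 18.4×2.5 + 17.6×2.55 = 90.88 kPa.
Pore pressure: u = 9.81×(5.05 − 0.73) = 42.379 kPa.
Initial effective stress: σ'_0 = σ_v − u = 90.88 − 42.379 = 48.501 kPa.
Stress increase at mid-clay by the 2:1 spreading method:
Δσ = qBL/((B+z)(L+z)) = 263×5.4×5.4/((5.4+5.05)(5.4+5.05)) = 70.228 kPa
Final effective stress: σ'_f = σ'_0 + Δσ = 48.501 + 70.228 = 118.73 kPa.
Normally consolidated clay, so the full stress increment lies on the virgin compression line:
S_c = C_c·H/(1+e₀)·log₁₀(σ'_f/σ'_0) = 0.25×5.1/(1+1.17)×log₁₀(118.73/48.501)
    = 0.58756 × 0.38881 = 0.2284 m

S_c ≈ 228 mm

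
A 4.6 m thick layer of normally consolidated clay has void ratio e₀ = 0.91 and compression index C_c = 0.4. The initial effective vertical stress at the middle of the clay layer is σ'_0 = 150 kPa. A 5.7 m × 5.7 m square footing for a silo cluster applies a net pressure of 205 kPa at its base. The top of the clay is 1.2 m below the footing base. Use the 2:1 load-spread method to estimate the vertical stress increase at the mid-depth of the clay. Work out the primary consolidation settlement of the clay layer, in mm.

Mid-depth of clay below the footing base: z = 1.2 + 4.6/2 = 3.5 m.
Stress increase at mid-clay by the 2:1 spreading method:
Δσ = qBL/((B+z)(L+z)) = 205×5.7×5.7/((5.7+3.5)(5.7+3.5)) = 78.692 kPa
Final effective stress: σ'_f = σ'_0 + Δσ = 150 + 78.692 = 228.69 kPa.
Normally consolidated clay, so the full stress increment lies on the virgin compression line:
S_c = C_c·H/(1+e₀)·log₁₀(σ'_f/σ'_0) = 0.4×4.6/(1+0.91)×log₁₀(228.69/150)
    = 0.96335 × 0.18316 = 0.1764 m

S_c ≈ 176 mm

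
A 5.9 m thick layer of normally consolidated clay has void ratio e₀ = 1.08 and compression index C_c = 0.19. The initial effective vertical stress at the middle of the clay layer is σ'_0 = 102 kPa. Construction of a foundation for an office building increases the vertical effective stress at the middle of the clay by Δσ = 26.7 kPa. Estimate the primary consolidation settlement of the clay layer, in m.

Final effective stress: σ'_f = σ'_0 + Δσ = 102 + 26.7 = 128.7 kPa.
Normally consolidated clay, so the full stress increment lies on the virgin compression line:
S_c = C_c·H/(1+e₀)·log₁₀(σ'_f/σ'_0) = 0.19×5.9/(1+1.08)×log₁₀(128.7/102)
    = 0.53894 × 0.10098 = 0.05442 m

S_c ≈ 0.0544 m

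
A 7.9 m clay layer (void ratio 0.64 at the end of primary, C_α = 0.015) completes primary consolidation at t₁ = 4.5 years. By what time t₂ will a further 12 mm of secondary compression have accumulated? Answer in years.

t₂ ≈ 6.6 years

S_s = C_α·H/(1+e_p)·log₁₀(t₂/t₁) ⇒ log₁₀(t₂/t₁) = S_s·(1+e_p)/(C_α·H).
log₁₀(t₂/t₁) = 0.012 × (1+0.64) / (0.015×7.9) = 0.1661
t₂ = t₁ × 10^0.1661 = 4.5 × 1.466 = 6.596 years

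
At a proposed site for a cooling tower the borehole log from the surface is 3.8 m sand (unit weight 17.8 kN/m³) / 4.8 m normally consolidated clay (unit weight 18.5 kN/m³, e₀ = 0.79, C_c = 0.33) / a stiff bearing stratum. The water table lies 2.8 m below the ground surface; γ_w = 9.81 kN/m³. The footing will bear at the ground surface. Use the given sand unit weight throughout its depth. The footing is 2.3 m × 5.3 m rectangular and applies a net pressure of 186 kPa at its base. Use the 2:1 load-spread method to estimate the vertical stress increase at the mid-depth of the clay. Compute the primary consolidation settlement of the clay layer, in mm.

Mid-depth of clay below the ground surface: z = 3.8 + 4.8/2 = 6.2 m.
Total vertical stress at mid-clay: σ_v = 17.8×3.8 + 18.5×2.4 = 112.04 kPa.
Pore pressure: u = 9.81×(6.2 − 2.8) = 33.354 kPa.
Initial effective stress: σ'_0 = σ_v − u = 112.04 − 33.354 = 78.686 kPa.
Stress increase at mid-clay by the 2:1 spreading method:
Δσ = qBL/((B+z)(L+z)) = 186×2.3×5.3/((2.3+6.2)(5.3+6.2)) = 23.195 kPa
Final effective stress: σ'_f = σ'_0 + Δσ = 78.686 + 23.195 = 101.88 kPa.
Normally consolidated clay, so the full stress increment lies on the virgin compression line:
S_c = C_c·H/(1+e₀)·log₁₀(σ'_f/σ'_0) = 0.33×4.8/(1+0.79)×log₁₀(101.88/78.686)
    = 0.88492 × 0.11219 = 0.09928 m

S_c ≈ 99.3 mm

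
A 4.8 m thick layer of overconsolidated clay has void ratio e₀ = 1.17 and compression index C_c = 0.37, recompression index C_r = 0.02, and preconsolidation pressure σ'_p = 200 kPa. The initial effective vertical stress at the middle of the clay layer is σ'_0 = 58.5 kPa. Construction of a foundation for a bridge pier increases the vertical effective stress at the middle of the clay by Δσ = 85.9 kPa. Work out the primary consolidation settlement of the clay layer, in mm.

S_c ≈ 17.4 mm

Final effective stress: σ'_f = 58.5 + 85.9 = 144.4 kPa.
σ'_f = 144.4 ≤ σ'_p = 200 kPa, so the clay remains overconsolidated and only the recompression index applies:
S_c = C_r·H/(1+e₀)·log₁₀(σ'_f/σ'_0) = 0.02×4.8/2.17×log₁₀(144.4/58.5)
    = 0.04424 × 0.39241 = 0.01736 m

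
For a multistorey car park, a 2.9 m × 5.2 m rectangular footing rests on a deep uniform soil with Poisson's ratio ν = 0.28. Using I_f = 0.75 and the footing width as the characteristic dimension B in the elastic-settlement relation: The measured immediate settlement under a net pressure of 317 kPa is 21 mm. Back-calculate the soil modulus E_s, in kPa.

S_e = q·B·(1−ν²)/E_s · I_f  ⇒  E_s = q·B·(1−ν²)·I_f / S_e.
E_s = 317 × 2.9 × 0.9216 × 0.75 / 0.021 = 30260 kPa

E_s ≈ 30300 kPa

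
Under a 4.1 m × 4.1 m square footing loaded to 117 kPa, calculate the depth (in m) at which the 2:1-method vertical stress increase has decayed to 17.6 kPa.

z ≈ 6.47 m

2:1 spreading — at depth z the loaded area has grown by z in each plan dimension:
qB²/(B+z)² = Δσ_z ⇒ z = B(√(q/Δσ_z) − 1) = 4.1×(√(117/17.6) − 1) = 6.471 m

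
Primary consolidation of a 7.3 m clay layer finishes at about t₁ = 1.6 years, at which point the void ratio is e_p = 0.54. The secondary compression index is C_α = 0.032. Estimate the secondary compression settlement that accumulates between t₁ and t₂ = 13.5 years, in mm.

S_s ≈ 140 mm

Secondary compression: S_s = C_α·H/(1+e_p)·log₁₀(t₂/t₁)
S_s = 0.032×7.3/(1+0.54)×log₁₀(13.5/1.6)
    = 0.1517 × 0.9262 = 0.1405 m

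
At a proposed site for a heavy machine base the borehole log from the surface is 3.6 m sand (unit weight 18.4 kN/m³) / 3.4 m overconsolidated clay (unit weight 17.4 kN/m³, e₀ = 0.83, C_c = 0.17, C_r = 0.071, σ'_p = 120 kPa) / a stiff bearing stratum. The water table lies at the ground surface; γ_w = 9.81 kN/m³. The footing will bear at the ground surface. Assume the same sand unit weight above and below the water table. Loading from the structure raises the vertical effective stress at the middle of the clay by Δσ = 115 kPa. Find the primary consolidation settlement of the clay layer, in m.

S_c ≈ 0.0962 m

Mid-depth of clay below the ground surface: z = 3.6 + 3.4/2 = 5.3 m.
Total vertical stress at mid-clay: σ_v = 18.4×3.6 + 17.4×1.7 = 95.82 kPa.
Pore pressure: u = 9.81×(5.3 − 0) = 51.993 kPa.
Initial effective stress: σ'_0 = σ_v − u = 95.82 − 51.993 = 43.827 kPa.
Final effective stress: σ'_f = 43.827 + 115 = 158.83 kPa.
σ'_f = 158.83 > σ'_p = 120 kPa, so the stress path crosses the preconsolidation pressure — recompression up to σ'_p, then virgin compression beyond:
S_c = H/(1+e₀)·[C_r·log₁₀(σ'_p/σ'_0) + C_c·log₁₀(σ'_f/σ'_p)]
    = 3.4/1.83 × [0.071×log₁₀(120/43.827) + 0.17×log₁₀(158.83/120)]
    = 1.8579 × [0.031058 + 0.020698] = 0.09616 m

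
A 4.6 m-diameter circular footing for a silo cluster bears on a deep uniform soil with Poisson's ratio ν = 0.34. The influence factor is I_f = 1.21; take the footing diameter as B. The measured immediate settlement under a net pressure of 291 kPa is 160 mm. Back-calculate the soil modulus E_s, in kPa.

S_e = q·B·(1−ν²)/E_s · I_f  ⇒  E_s = q·B·(1−ν²)·I_f / S_e.
E_s = 291 × 4.6 × 0.8844 × 1.21 / 0.16 = 8953 kPa

E_s ≈ 8950 kPa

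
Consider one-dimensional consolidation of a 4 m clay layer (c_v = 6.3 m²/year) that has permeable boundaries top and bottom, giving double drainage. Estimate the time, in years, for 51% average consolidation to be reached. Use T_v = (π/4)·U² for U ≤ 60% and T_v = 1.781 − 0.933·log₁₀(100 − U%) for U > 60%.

Drainage path length: H_d = H/2 = 2 m (double drainage).
U ≤ 60%: T_v = (π/4)·U² = (π/4)×0.51² = 0.20428.
t = T_v·H_d²/c_v = 0.20428×2²/6.3 = 0.1297 years.

t ≈ 0.13 years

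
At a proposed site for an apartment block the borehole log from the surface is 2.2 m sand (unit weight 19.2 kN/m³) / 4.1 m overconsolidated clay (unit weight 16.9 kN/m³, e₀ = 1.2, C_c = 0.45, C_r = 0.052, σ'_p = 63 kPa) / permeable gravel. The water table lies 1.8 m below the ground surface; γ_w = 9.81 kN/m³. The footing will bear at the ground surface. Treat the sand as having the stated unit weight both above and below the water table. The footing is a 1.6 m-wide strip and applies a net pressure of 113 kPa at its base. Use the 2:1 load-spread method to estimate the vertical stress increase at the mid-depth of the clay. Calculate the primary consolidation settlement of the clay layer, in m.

Mid-depth of clay below the ground surface: z = 2.2 + 4.1/2 = 4.25 m.
Total vertical stress at mid-clay: σ_v = 19.2×2.2 + 16.9×2.05 = 76.885 kPa.
Pore pressure: u = 9.81×(4.25 − 1.8) = 24.035 kPa.
Initial effective stress: σ'_0 = σ_v − u = 76.885 − 24.035 = 52.85 kPa.
Stress increase at mid-clay by the 2:1 spreading method:
Δσ = qB/(B+z) = 113×1.6/(1.6+4.25) = 30.906 kPa
Final effective stress: σ'_f = 52.85 + 30.906 = 83.756 kPa.
σ'_f = 83.756 > σ'_p = 63 kPa, so the stress path crosses the preconsolidation pressure — recompression up to σ'_p, then virgin compression beyond:
S_c = H/(1+e₀)·[C_r·log₁₀(σ'_p/σ'_0) + C_c·log₁₀(σ'_f/σ'_p)]
    = 4.1/2.2 × [0.052×log₁₀(63/52.85) + 0.45×log₁₀(83.756/63)]
    = 1.8636 × [0.0039674 + 0.055654] = 0.1111 m

S_c ≈ 0.111 m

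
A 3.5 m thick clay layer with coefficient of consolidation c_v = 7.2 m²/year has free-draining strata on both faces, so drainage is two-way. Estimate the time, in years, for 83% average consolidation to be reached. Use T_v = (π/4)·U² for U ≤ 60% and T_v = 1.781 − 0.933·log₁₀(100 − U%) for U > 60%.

t ≈ 0.269 years

Drainage path length: H_d = H/2 = 1.75 m (double drainage).
U > 60%: T_v = 1.781 − 0.933·log₁₀(100 − 83) = 0.63299.
t = T_v·H_d²/c_v = 0.63299×1.75²/7.2 = 0.2692 years.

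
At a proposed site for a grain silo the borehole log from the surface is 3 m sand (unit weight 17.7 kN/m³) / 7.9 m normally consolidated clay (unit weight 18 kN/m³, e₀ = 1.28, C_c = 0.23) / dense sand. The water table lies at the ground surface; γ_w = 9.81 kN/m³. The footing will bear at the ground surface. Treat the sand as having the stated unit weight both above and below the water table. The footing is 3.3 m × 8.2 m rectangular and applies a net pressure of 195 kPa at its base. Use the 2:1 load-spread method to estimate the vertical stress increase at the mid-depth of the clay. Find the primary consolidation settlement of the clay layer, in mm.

S_c ≈ 164 mm

Mid-depth of clay below the ground surface: z = 3 + 7.9/2 = 6.95 m.
Total vertical stress at mid-clay: σ_v = 17.7×3 + 18×3.95 = 124.2 kPa.
Pore pressure: u = 9.81×(6.95 − 0) = 68.18 kPa.
Initial effective stress: σ'_0 = σ_v − u = 124.2 − 68.18 = 56.02 kPa.
Stress increase at mid-clay by the 2:1 spreading method:
Δσ = qBL/((B+z)(L+z)) = 195×3.3×8.2/((3.3+6.95)(8.2+6.95)) = 33.98 kPa
Final effective stress: σ'_f = σ'_0 + Δσ = 56.02 + 33.98 = 90 kPa.
Normally consolidated clay, so the full stress increment lies on the virgin compression line:
S_c = C_c·H/(1+e₀)·log₁₀(σ'_f/σ'_0) = 0.23×7.9/(1+1.28)×log₁₀(90/56.02)
    = 0.79693 × 0.2059 = 0.1641 m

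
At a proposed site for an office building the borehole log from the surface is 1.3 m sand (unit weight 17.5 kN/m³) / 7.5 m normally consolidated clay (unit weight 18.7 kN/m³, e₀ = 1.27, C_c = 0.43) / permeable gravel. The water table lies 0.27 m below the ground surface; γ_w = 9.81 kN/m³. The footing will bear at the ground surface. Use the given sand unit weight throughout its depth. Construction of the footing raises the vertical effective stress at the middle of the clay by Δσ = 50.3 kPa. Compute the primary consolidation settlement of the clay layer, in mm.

Mid-depth of clay below the ground surface: z = 1.3 + 7.5/2 = 5.05 m.
Total vertical stress at mid-clay: σ_v = 17.5×1.3 + 18.7×3.75 = 92.875 kPa.
Pore pressure: u = 9.81×(5.05 − 0.27) = 46.892 kPa.
Initial effective stress: σ'_0 = σ_v − u = 92.875 − 46.892 = 45.983 kPa.
Final effective stress: σ'_f = σ'_0 + Δσ = 45.983 + 50.3 = 96.283 kPa.
Normally consolidated clay, so the full stress increment lies on the virgin compression line:
S_c = C_c·H/(1+e₀)·log₁₀(σ'_f/σ'_0) = 0.43×7.5/(1+1.27)×log₁₀(96.283/45.983)
    = 1.4207 × 0.32095 = 0.456 m

S_c ≈ 456 mm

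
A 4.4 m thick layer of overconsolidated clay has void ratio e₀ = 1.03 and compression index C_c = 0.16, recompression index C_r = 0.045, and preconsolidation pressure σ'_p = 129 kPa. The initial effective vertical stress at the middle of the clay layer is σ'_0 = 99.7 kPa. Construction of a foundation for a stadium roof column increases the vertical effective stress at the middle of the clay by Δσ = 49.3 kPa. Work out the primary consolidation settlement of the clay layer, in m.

Final effective stress: σ'_f = 99.7 + 49.3 = 149 kPa.
σ'_f = 149 > σ'_p = 129 kPa, so the stress path crosses the preconsolidation pressure — recompression up to σ'_p, then virgin compression beyond:
S_c = H/(1+e₀)·[C_r·log₁₀(σ'_p/σ'_0) + C_c·log₁₀(σ'_f/σ'_p)]
    = 4.4/2.03 × [0.045×log₁₀(129/99.7) + 0.16×log₁₀(149/129)]
    = 2.1675 × [0.0050353 + 0.010015] = 0.03262 m

S_c ≈ 0.0326 m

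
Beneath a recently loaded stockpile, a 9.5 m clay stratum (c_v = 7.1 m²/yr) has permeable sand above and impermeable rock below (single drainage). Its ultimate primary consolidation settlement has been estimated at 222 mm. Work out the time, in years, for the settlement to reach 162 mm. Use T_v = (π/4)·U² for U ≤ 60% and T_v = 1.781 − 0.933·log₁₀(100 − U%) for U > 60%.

t ≈ 5.66 years

Drainage path length: H_d = H = 9.5 m (single drainage).
U = S(t)/S_ult = 162/222 = 0.7297.
U > 60%: T_v = 1.781 − 0.933·log₁₀(100 − 72.973) = 0.44513.
t = T_v·H_d²/c_v = 0.44513×9.5²/7.1 = 5.658 years.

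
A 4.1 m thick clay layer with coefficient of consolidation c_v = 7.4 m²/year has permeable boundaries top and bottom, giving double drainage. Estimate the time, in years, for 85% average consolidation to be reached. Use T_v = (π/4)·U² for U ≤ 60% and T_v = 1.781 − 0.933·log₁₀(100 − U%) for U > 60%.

Drainage path length: H_d = H/2 = 2.05 m (double drainage).
U > 60%: T_v = 1.781 − 0.933·log₁₀(100 − 85) = 0.68371.
t = T_v·H_d²/c_v = 0.68371×2.05²/7.4 = 0.3883 years.

t ≈ 0.388 years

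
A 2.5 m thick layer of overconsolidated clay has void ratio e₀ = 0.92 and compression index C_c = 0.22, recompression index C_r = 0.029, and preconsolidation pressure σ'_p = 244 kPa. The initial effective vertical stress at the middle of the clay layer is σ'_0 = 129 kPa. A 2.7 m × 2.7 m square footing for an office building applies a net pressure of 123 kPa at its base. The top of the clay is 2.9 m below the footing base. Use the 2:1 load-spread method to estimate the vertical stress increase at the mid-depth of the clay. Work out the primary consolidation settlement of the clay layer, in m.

S_c ≈ 0.00227 m

Mid-depth of clay below the footing base: z = 2.9 + 2.5/2 = 4.15 m.
Stress increase at mid-clay by the 2:1 spreading method:
Δσ = qBL/((B+z)(L+z)) = 123×2.7×2.7/((2.7+4.15)(2.7+4.15)) = 19.11 kPa
Final effective stress: σ'_f = 129 + 19.11 = 148.11 kPa.
σ'_f = 148.11 ≤ σ'_p = 244 kPa, so the clay remains overconsolidated and only the recompression index applies:
S_c = C_r·H/(1+e₀)·log₁₀(σ'_f/σ'_0) = 0.029×2.5/1.92×log₁₀(148.11/129)
    = 0.037761 × 0.059995 = 0.002265 m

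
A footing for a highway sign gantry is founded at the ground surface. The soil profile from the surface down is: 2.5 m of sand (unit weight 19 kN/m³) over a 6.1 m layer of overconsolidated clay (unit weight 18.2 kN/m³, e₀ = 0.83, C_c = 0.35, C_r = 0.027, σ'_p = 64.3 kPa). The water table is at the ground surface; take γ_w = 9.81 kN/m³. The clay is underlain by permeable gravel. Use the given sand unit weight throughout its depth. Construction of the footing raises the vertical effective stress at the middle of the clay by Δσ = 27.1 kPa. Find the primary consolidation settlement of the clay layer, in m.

Mid-depth of clay below the ground surface: z = 2.5 + 6.1/2 = 5.55 m.
Total vertical stress at mid-clay: σ_v = 19×2.5 + 18.2×3.05 = 103.01 kPa.
Pore pressure: u = 9.81×(5.55 − 0) = 54.446 kPa.
Initial effective stress: σ'_0 = σ_v − u = 103.01 − 54.446 = 48.564 kPa.
Final effective stress: σ'_f = 48.564 + 27.1 = 75.664 kPa.
σ'_f = 75.664 > σ'_p = 64.3 kPa, so the stress path crosses the preconsolidation pressure — recompression up to σ'_p, then virgin compression beyond:
S_c = H/(1+e₀)·[C_r·log₁₀(σ'_p/σ'_0) + C_c·log₁₀(σ'_f/σ'_p)]
    = 6.1/1.83 × [0.027×log₁₀(64.3/48.564) + 0.35×log₁₀(75.664/64.3)]
    = 3.3333 × [0.0032912 + 0.024737] = 0.09343 m

S_c ≈ 0.0934 m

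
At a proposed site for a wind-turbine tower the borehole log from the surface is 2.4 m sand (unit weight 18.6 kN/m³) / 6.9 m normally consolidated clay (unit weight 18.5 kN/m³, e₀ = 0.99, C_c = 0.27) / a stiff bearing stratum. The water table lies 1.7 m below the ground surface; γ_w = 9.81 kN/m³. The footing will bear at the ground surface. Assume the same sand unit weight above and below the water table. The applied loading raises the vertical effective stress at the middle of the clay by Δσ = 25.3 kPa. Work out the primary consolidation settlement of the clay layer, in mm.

Mid-depth of clay below the ground surface: z = 2.4 + 6.9/2 = 5.85 m.
Total vertical stress at mid-clay: σ_v = 18.6×2.4 + 18.5×3.45 = 108.47 kPa.
Pore pressure: u = 9.81×(5.85 − 1.7) = 40.712 kPa.
Initial effective stress: σ'_0 = σ_v − u = 108.47 − 40.712 = 67.758 kPa.
Final effective stress: σ'_f = σ'_0 + Δσ = 67.758 + 25.3 = 93.058 kPa.
Normally consolidated clay, so the full stress increment lies on the virgin compression line:
S_c = C_c·H/(1+e₀)·log₁₀(σ'_f/σ'_0) = 0.27×6.9/(1+0.99)×log₁₀(93.058/67.758)
    = 0.93618 × 0.13779 = 0.129 m

S_c ≈ 129 mm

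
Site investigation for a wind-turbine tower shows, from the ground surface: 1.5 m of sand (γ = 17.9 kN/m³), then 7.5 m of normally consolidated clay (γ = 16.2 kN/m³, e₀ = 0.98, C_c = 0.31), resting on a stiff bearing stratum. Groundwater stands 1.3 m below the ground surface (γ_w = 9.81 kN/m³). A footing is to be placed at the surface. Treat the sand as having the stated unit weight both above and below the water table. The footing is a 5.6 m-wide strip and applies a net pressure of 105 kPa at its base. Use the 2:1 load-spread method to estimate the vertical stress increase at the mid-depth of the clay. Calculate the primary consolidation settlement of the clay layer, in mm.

S_c ≈ 381 mm

Mid-depth of clay below the ground surface: z = 1.5 + 7.5/2 = 5.25 m.
Total vertical stress at mid-clay: σ_v = 17.9×1.5 + 16.2×3.75 = 87.6 kPa.
Pore pressure: u = 9.81×(5.25 − 1.3) = 38.75 kPa.
Initial effective stress: σ'_0 = σ_v − u = 87.6 − 38.75 = 48.85 kPa.
Stress increase at mid-clay by the 2:1 spreading method:
Δσ = qB/(B+z) = 105×5.6/(5.6+5.25) = 54.194 kPa
Final effective stress: σ'_f = σ'_0 + Δσ = 48.85 + 54.194 = 103.04 kPa.
Normally consolidated clay, so the full stress increment lies on the virgin compression line:
S_c = C_c·H/(1+e₀)·log₁₀(σ'_f/σ'_0) = 0.31×7.5/(1+0.98)×log₁₀(103.04/48.85)
    = 1.1742 × 0.32414 = 0.3806 m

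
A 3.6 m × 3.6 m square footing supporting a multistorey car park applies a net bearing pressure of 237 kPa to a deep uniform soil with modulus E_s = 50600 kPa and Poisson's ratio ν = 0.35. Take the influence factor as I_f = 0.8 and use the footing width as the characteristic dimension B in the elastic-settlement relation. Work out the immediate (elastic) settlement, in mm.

Immediate (elastic) settlement: S_e = q·B·(1−ν²)/E_s · I_f.
S_e = 237 × 3.6 × (1 − 0.35²) / 50600 × 0.8
    = 237 × 3.6 × 0.8775 / 50600 × 0.8
    = 0.01184 m = 11.84 mm

S_e ≈ 11.8 mm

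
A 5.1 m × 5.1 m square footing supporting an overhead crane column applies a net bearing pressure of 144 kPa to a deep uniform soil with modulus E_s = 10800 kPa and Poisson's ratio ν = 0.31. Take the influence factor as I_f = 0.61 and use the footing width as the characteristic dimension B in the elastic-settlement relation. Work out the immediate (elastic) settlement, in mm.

S_e ≈ 37.5 mm

Immediate (elastic) settlement: S_e = q·B·(1−ν²)/E_s · I_f.
S_e = 144 × 5.1 × (1 − 0.31²) / 10800 × 0.61
    = 144 × 5.1 × 0.9039 / 10800 × 0.61
    = 0.03749 m = 37.49 mm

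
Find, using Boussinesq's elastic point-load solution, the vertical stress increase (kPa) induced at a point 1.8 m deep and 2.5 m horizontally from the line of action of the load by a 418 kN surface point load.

Δσ_z ≈ 4.2 kPa

Boussinesq vertical stress below a point load on an elastic half-space:
Δσ_z = 3P/(2πz²) · [1 + (r/z)²]^(−5/2)
r/z = 2.5/1.8 = 1.3889; [1+(r/z)²]^(−5/2) = 0.068108.
Δσ_z = 3×418/(2π×1.8²) × 0.068108 = 61.599 × 0.068108 = 4.195 kPa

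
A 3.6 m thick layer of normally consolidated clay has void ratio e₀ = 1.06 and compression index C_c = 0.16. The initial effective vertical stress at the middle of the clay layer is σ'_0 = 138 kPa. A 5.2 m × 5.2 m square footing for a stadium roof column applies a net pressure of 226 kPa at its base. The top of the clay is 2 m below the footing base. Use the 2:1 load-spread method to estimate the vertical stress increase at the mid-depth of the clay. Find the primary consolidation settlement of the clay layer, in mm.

S_c ≈ 53 mm

Mid-depth of clay below the footing base: z = 2 + 3.6/2 = 3.8 m.
Stress increase at mid-clay by the 2:1 spreading method:
Δσ = qBL/((B+z)(L+z)) = 226×5.2×5.2/((5.2+3.8)(5.2+3.8)) = 75.445 kPa
Final effective stress: σ'_f = σ'_0 + Δσ = 138 + 75.445 = 213.44 kPa.
Normally consolidated clay, so the full stress increment lies on the virgin compression line:
S_c = C_c·H/(1+e₀)·log₁₀(σ'_f/σ'_0) = 0.16×3.6/(1+1.06)×log₁₀(213.44/138)
    = 0.27961 × 0.1894 = 0.05296 m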